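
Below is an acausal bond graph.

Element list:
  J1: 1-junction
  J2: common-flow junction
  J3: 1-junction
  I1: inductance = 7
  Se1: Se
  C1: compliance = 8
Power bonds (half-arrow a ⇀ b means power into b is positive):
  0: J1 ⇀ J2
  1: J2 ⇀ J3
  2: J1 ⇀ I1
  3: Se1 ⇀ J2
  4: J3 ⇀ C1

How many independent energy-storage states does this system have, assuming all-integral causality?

2  (C1, I1 all integral)

b3 →J2  (Se1 fixes effort; stroke away)
b2 →I1  (I1 integral (f out))
b0 →J1  (common-f at J1 fixed by 2)
b1 →J2  (1-jn J2 has f-setter on 0)
b4 →J3  (1-jn J3 has f-setter on 1)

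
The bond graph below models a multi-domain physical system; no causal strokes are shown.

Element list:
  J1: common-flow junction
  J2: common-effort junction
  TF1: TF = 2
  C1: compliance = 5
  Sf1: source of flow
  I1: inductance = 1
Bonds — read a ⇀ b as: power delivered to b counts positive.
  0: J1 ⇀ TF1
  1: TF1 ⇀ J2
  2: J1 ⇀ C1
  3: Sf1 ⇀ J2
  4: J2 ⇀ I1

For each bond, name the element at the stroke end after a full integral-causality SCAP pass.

b0 |TF1
b1 |J2
b2 |J1
b3 |Sf1
b4 |I1

b3 |Sf1  (Sf1: flow source, stroke at near end)
b2 |J1  (C1 outputs effort q/C1)
b0 |TF1  (J1: last free bond brings flow in)
b1 |J2  (TF TF1: opposite of bond 0)
b4 |I1  (0-jn J2 has e-setter on 1)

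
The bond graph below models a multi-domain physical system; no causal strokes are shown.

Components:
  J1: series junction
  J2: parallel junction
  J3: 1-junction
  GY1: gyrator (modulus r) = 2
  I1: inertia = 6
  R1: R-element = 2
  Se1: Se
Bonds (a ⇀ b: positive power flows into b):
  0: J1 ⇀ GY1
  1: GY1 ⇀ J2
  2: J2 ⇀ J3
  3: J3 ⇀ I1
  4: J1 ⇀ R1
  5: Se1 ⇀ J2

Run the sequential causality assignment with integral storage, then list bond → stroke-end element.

β5 |J2  (Se1 (Se) sets effort on bond)
β1 |GY1  (common-e at J2 fixed by 5)
β2 |J3  (0-jn J2 has e-setter on 5)
β3 |I1  (J3: last free bond brings flow in)
β0 |GY1  (GY1: gyrator matches bond 1)
β4 |J1  (J1: bond 0 brought flow, rest push out)

β0 |GY1
β1 |GY1
β2 |J3
β3 |I1
β4 |J1
β5 |J2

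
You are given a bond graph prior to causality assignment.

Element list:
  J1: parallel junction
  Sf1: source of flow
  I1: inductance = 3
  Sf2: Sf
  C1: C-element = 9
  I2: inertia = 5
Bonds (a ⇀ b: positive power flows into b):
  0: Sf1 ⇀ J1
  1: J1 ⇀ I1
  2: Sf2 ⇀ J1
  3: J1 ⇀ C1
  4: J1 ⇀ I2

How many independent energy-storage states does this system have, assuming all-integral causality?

3  (C1, I1, I2 all integral)

#0 stroke→Sf1  (Sf1 (Sf) sets flow on bond)
#2 stroke→Sf2  (source Sf2 imposes f)
#1 stroke→I1  (I1 integral (f out))
#3 stroke→J1  (C1 outputs effort q/C1)
#4 stroke→I2  (0-jn J1 has e-setter on 3)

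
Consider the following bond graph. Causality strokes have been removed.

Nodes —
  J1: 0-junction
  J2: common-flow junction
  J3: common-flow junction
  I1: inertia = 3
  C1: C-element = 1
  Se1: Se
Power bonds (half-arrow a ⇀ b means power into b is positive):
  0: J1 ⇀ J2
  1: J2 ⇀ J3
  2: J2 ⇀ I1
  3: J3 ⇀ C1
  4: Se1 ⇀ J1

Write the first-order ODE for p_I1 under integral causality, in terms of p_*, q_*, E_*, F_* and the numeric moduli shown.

dp_I1/dt = E_Se1 - q_C1

bond 4 |J1  (source Se1 imposes e)
bond 0 |J2  (J1 effort already set via bond 4)
bond 2 |I1  (prefer integral on I1)
bond 1 |J2  (1-jn J2 has f-setter on 2)
bond 3 |J3  (J3: bond 1 brought flow, rest push out)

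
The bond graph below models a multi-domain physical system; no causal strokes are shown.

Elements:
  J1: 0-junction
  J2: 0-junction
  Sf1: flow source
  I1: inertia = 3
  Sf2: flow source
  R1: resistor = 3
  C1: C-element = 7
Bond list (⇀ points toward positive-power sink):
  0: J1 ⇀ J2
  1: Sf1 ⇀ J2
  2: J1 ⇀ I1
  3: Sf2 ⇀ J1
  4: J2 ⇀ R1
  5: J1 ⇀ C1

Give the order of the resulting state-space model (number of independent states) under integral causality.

2  (C1, I1 all integral)

β1 stroke at Sf1  (Sf1: flow source, stroke at near end)
β3 stroke at Sf2  (Sf2 fixes flow; stroke at Sf2)
β2 stroke at I1  (I1: I, integral causality)
β5 stroke at J1  (C1 outputs effort q/C1)
β0 stroke at J2  (0-jn J1 has e-setter on 5)
β4 stroke at R1  (0-jn J2 has e-setter on 0)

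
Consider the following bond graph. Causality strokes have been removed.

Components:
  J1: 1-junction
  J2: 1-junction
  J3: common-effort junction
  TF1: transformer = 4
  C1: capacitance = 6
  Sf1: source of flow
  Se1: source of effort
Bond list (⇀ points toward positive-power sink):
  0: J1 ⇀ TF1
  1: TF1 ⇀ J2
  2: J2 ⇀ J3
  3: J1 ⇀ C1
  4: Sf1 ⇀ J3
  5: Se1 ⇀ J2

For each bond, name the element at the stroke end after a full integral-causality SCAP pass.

#4 stroke at Sf1  (Sf1: flow source, stroke at near end)
#5 stroke at J2  (Se1 fixes effort; stroke away)
#2 stroke at J3  (J3: last free bond brings effort in)
#1 stroke at J2  (1-jn J2 has f-setter on 2)
#0 stroke at TF1  (TF TF1: opposite of bond 1)
#3 stroke at J1  (common-f at J1 fixed by 0)

b0 stroke→TF1
b1 stroke→J2
b2 stroke→J3
b3 stroke→J1
b4 stroke→Sf1
b5 stroke→J2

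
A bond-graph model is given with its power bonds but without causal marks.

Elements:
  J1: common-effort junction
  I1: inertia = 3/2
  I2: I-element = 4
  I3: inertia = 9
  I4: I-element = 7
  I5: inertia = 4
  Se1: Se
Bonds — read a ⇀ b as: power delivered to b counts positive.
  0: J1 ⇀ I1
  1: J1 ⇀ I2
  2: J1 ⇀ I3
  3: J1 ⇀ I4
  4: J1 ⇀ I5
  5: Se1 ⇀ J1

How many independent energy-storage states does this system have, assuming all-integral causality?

b5 →J1  (Se1 fixes effort; stroke away)
b0 →I1  (J1: bond 5 brought effort, rest push out)
b1 →I2  (J1: bond 5 brought effort, rest push out)
b2 →I3  (J1: bond 5 brought effort, rest push out)
b3 →I4  (common-e at J1 fixed by 5)
b4 →I5  (common-e at J1 fixed by 5)

5  (I1, I2, I3, I4, I5 all integral)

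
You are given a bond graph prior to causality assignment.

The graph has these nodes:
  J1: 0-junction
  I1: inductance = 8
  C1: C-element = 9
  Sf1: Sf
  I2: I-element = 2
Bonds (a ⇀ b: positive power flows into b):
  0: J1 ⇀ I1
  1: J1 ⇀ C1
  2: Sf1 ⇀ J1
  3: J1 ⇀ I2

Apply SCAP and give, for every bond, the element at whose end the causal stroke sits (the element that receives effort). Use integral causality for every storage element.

b0 stroke→I1
b1 stroke→J1
b2 stroke→Sf1
b3 stroke→I2

bond 2 stroke→Sf1  (Sf1 (Sf) sets flow on bond)
bond 0 stroke→I1  (I1 integral (f out))
bond 1 stroke→J1  (C1: C, integral causality)
bond 3 stroke→I2  (0-jn J1 has e-setter on 1)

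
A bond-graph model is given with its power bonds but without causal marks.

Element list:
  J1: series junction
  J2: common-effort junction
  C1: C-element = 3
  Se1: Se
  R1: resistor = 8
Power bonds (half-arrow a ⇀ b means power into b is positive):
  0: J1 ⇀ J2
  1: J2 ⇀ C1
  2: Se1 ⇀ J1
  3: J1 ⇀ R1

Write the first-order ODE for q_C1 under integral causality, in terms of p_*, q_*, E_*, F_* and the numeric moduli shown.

dq_C1/dt = E_Se1/8 - q_C1/24

bond 2 stroke at J1  (Se1 (Se) sets effort on bond)
bond 1 stroke at J2  (prefer integral on C1)
bond 0 stroke at J1  (common-e at J2 fixed by 1)
bond 3 stroke at R1  (only one flow-in slot at J1)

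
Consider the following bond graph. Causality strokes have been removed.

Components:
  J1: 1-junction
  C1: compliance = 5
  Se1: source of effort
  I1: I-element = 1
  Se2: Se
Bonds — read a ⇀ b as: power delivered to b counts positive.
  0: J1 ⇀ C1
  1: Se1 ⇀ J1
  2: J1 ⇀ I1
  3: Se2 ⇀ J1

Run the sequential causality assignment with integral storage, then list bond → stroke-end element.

#0 stroke→J1
#1 stroke→J1
#2 stroke→I1
#3 stroke→J1

#1 stroke at J1  (Se1 (Se) sets effort on bond)
#3 stroke at J1  (Se2: effort source, stroke at far end)
#0 stroke at J1  (C1: C, integral causality)
#2 stroke at I1  (J1: last free bond brings flow in)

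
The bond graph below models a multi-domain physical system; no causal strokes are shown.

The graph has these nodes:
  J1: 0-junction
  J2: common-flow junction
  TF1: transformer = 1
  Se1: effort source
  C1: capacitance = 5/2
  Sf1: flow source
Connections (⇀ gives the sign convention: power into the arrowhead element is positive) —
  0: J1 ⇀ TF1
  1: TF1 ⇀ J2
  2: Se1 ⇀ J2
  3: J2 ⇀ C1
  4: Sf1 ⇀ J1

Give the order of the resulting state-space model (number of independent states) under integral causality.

1  (C1 all integral)

#2 stroke→J2  (Se1 (Se) sets effort on bond)
#4 stroke→Sf1  (Sf1: flow source, stroke at near end)
#0 stroke→J1  (J1: last free bond brings effort in)
#1 stroke→TF1  (through TF1, causality passes straight; one stroke at TF1)
#3 stroke→J2  (1-jn J2 has f-setter on 1)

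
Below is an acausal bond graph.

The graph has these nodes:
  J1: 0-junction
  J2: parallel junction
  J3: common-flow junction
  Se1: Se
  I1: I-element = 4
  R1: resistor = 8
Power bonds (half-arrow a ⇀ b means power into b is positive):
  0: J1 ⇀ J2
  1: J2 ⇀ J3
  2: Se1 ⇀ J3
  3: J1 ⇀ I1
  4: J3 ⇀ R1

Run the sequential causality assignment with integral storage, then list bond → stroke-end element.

β0 stroke→J1
β1 stroke→J2
β2 stroke→J3
β3 stroke→I1
β4 stroke→J3

#2 stroke→J3  (Se1: effort source, stroke at far end)
#3 stroke→I1  (I1 integral (f out))
#0 stroke→J1  (only one effort-in slot at J1)
#1 stroke→J2  (only one effort-in slot at J2)
#4 stroke→J3  (common-f at J3 fixed by 1)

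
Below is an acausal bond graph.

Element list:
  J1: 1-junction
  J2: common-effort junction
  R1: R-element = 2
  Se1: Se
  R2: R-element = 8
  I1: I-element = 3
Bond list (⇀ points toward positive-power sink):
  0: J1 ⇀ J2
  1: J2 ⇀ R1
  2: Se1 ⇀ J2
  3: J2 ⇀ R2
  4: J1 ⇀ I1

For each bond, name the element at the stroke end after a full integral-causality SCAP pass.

b2 stroke at J2  (Se1 fixes effort; stroke away)
b0 stroke at J1  (0-jn J2 has e-setter on 2)
b1 stroke at R1  (J2 effort already set via bond 2)
b3 stroke at R2  (common-e at J2 fixed by 2)
b4 stroke at I1  (closing 1-jn rule on J1)

β0 |J1
β1 |R1
β2 |J2
β3 |R2
β4 |I1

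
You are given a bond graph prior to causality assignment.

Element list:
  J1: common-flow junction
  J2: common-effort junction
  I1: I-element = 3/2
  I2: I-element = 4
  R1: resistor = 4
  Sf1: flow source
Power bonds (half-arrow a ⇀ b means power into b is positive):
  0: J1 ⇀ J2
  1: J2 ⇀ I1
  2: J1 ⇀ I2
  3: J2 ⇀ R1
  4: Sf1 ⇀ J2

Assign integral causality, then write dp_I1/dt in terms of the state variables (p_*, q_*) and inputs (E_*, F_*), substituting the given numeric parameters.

β4 stroke at Sf1  (Sf1 (Sf) sets flow on bond)
β1 stroke at I1  (I1 integral (f out))
β2 stroke at I2  (prefer integral on I2)
β0 stroke at J1  (1-jn J1 has f-setter on 2)
β3 stroke at J2  (only one effort-in slot at J2)

dp_I1/dt = 4*F_Sf1 - 8*p_I1/3 + p_I2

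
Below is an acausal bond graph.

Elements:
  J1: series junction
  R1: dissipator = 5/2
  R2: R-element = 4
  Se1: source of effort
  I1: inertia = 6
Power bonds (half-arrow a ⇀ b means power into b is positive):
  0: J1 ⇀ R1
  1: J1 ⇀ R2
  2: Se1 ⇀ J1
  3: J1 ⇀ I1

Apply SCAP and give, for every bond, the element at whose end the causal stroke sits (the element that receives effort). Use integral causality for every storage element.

β2 →J1  (Se1 fixes effort; stroke away)
β3 →I1  (I1 integral (f out))
β0 →J1  (J1 flow already set via bond 3)
β1 →J1  (common-f at J1 fixed by 3)

bond 0 →J1
bond 1 →J1
bond 2 →J1
bond 3 →I1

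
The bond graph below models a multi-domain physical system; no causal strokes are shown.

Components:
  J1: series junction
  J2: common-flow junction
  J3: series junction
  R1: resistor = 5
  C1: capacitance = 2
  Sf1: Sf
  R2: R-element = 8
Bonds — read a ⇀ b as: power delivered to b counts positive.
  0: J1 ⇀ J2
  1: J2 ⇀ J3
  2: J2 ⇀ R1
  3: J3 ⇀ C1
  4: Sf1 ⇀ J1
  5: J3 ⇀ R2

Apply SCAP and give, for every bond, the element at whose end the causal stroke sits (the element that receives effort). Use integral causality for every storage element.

#0 |J1
#1 |J2
#2 |J2
#3 |J3
#4 |Sf1
#5 |J3

b4 stroke at Sf1  (Sf1: flow source, stroke at near end)
b0 stroke at J1  (common-f at J1 fixed by 4)
b1 stroke at J2  (J2 flow already set via bond 0)
b2 stroke at J2  (1-jn J2 has f-setter on 0)
b3 stroke at J3  (J3 flow already set via bond 1)
b5 stroke at J3  (J3: bond 1 brought flow, rest push out)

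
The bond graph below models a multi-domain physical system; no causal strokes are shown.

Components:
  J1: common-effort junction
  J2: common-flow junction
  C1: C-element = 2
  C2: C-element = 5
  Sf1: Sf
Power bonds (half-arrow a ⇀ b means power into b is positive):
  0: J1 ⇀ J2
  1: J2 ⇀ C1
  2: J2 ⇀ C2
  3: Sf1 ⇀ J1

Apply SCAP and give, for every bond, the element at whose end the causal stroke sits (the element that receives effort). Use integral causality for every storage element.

β0 →J1
β1 →J2
β2 →J2
β3 →Sf1

b3 |Sf1  (source Sf1 imposes f)
b0 |J1  (closing 0-jn rule on J1)
b1 |J2  (J2: bond 0 brought flow, rest push out)
b2 |J2  (J2 flow already set via bond 0)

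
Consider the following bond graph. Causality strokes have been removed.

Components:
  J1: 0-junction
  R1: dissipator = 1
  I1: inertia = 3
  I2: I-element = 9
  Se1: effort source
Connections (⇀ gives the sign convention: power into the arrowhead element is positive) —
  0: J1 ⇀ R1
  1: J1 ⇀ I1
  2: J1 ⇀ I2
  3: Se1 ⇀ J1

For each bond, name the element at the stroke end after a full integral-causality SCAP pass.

bond 3 |J1  (Se1 (Se) sets effort on bond)
bond 0 |R1  (0-jn J1 has e-setter on 3)
bond 1 |I1  (J1: bond 3 brought effort, rest push out)
bond 2 |I2  (J1: bond 3 brought effort, rest push out)

b0 →R1
b1 →I1
b2 →I2
b3 →J1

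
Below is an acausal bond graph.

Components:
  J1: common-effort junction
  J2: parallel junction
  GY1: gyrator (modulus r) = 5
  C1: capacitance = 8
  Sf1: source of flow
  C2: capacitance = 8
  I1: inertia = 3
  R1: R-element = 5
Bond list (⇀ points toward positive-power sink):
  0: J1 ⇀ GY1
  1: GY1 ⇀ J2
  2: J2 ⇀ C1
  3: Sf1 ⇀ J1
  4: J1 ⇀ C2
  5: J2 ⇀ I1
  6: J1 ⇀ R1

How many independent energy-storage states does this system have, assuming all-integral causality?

3  (C1, C2, I1 all integral)

#3 →Sf1  (Sf1: flow source, stroke at near end)
#2 →J2  (prefer integral on C1)
#1 →GY1  (common-e at J2 fixed by 2)
#5 →I1  (J2: bond 2 brought effort, rest push out)
#0 →GY1  (GY1: gyrator matches bond 1)
#4 →J1  (C2 outputs effort q/C2)
#6 →R1  (J1 effort already set via bond 4)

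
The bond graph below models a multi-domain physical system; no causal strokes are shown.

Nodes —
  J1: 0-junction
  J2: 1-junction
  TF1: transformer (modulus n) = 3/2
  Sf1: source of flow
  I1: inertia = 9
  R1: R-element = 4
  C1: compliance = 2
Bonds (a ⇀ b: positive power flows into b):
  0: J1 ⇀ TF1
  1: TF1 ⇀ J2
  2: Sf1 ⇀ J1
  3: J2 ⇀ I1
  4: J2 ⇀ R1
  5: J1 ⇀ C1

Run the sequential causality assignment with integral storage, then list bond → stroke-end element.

β0 stroke→TF1
β1 stroke→J2
β2 stroke→Sf1
β3 stroke→I1
β4 stroke→J2
β5 stroke→J1

β2 →Sf1  (Sf1 (Sf) sets flow on bond)
β3 →I1  (I1: I, integral causality)
β1 →J2  (J2 flow already set via bond 3)
β4 →J2  (1-jn J2 has f-setter on 3)
β0 →TF1  (TF TF1: opposite of bond 1)
β5 →J1  (J1 needs exactly one e-in)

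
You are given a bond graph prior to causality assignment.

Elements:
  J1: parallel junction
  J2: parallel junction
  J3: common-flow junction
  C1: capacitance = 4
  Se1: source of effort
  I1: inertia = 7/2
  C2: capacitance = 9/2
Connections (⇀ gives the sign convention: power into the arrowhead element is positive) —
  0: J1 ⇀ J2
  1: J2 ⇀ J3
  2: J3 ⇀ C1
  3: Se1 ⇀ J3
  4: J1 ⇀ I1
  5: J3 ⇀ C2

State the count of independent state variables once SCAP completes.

β3 stroke→J3  (Se1 fixes effort; stroke away)
β2 stroke→J3  (prefer integral on C1)
β4 stroke→I1  (I1 integral (f out))
β0 stroke→J1  (closing 0-jn rule on J1)
β1 stroke→J2  (J2: last free bond brings effort in)
β5 stroke→J3  (common-f at J3 fixed by 1)

3  (C1, C2, I1 all integral)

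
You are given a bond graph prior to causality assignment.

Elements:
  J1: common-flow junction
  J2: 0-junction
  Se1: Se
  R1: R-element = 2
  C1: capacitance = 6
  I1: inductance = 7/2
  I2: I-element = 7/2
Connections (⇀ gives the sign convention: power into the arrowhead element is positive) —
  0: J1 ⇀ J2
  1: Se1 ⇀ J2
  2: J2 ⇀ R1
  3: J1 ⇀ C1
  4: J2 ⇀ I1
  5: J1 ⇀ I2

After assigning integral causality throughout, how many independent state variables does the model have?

b1 stroke→J2  (Se1: effort source, stroke at far end)
b0 stroke→J1  (common-e at J2 fixed by 1)
b2 stroke→R1  (common-e at J2 fixed by 1)
b4 stroke→I1  (J2: bond 1 brought effort, rest push out)
b3 stroke→J1  (C1 integral (e out))
b5 stroke→I2  (J1: last free bond brings flow in)

3  (C1, I1, I2 all integral)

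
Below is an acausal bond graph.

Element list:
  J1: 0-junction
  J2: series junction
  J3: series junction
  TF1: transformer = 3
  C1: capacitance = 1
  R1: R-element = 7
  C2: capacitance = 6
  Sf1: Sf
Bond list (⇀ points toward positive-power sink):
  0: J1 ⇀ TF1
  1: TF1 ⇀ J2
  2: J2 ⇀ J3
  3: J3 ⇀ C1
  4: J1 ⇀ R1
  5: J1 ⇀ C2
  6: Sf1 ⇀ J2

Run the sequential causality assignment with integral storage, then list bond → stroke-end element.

b6 stroke at Sf1  (Sf1 (Sf) sets flow on bond)
b1 stroke at J2  (J2 flow already set via bond 6)
b2 stroke at J2  (J2 flow already set via bond 6)
b3 stroke at J3  (common-f at J3 fixed by 2)
b0 stroke at TF1  (TF1: transformer flips bond 1)
b5 stroke at J1  (C2 outputs effort q/C2)
b4 stroke at R1  (0-jn J1 has e-setter on 5)

β0 →TF1
β1 →J2
β2 →J2
β3 →J3
β4 →R1
β5 →J1
β6 →Sf1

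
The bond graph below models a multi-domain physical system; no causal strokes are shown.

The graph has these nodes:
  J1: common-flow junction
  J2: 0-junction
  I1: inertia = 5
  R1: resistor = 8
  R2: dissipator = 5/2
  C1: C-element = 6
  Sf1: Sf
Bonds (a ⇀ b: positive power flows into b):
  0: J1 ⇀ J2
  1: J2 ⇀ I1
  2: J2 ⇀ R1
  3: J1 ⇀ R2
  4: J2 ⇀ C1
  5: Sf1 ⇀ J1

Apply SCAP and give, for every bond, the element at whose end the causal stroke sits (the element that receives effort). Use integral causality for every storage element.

#5 |Sf1  (Sf1 fixes flow; stroke at Sf1)
#0 |J1  (1-jn J1 has f-setter on 5)
#3 |J1  (common-f at J1 fixed by 5)
#1 |I1  (prefer integral on I1)
#4 |J2  (C1 integral (e out))
#2 |R1  (0-jn J2 has e-setter on 4)

bond 0 stroke at J1
bond 1 stroke at I1
bond 2 stroke at R1
bond 3 stroke at J1
bond 4 stroke at J2
bond 5 stroke at Sf1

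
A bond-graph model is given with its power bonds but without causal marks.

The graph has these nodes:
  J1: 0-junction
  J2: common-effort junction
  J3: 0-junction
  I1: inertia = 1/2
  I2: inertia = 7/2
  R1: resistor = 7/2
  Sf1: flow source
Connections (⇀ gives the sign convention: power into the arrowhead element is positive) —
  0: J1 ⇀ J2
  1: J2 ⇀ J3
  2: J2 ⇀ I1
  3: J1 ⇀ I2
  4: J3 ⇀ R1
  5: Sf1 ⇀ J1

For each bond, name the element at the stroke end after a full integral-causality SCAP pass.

β0 stroke→J1
β1 stroke→J2
β2 stroke→I1
β3 stroke→I2
β4 stroke→J3
β5 stroke→Sf1

bond 5 stroke at Sf1  (source Sf1 imposes f)
bond 2 stroke at I1  (I1 integral (f out))
bond 3 stroke at I2  (I2 integral (f out))
bond 0 stroke at J1  (J1 needs exactly one e-in)
bond 1 stroke at J2  (closing 0-jn rule on J2)
bond 4 stroke at J3  (J3 needs exactly one e-in)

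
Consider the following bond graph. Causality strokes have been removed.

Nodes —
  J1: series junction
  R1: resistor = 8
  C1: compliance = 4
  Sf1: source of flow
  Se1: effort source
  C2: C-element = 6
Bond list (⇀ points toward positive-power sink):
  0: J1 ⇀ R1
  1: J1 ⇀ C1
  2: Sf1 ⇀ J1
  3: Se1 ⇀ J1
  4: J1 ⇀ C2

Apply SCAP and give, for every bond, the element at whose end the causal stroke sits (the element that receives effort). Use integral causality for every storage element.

b2 stroke→Sf1  (Sf1: flow source, stroke at near end)
b3 stroke→J1  (Se1 (Se) sets effort on bond)
b0 stroke→J1  (J1: bond 2 brought flow, rest push out)
b1 stroke→J1  (1-jn J1 has f-setter on 2)
b4 stroke→J1  (1-jn J1 has f-setter on 2)

bond 0 stroke→J1
bond 1 stroke→J1
bond 2 stroke→Sf1
bond 3 stroke→J1
bond 4 stroke→J1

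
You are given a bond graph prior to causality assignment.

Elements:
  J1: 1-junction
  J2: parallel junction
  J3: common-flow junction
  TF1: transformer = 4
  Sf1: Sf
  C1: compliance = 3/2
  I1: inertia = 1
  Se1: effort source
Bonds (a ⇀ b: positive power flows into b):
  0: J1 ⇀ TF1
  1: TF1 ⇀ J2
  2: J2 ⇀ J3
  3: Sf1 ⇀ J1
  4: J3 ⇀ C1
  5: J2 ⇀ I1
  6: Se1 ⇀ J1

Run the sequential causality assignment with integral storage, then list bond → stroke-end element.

b3 stroke→Sf1  (Sf1 fixes flow; stroke at Sf1)
b6 stroke→J1  (Se1 (Se) sets effort on bond)
b0 stroke→J1  (J1: bond 3 brought flow, rest push out)
b1 stroke→TF1  (TF TF1: opposite of bond 0)
b4 stroke→J3  (C1 integral (e out))
b2 stroke→J2  (only one flow-in slot at J3)
b5 stroke→I1  (common-e at J2 fixed by 2)

b0 |J1
b1 |TF1
b2 |J2
b3 |Sf1
b4 |J3
b5 |I1
b6 |J1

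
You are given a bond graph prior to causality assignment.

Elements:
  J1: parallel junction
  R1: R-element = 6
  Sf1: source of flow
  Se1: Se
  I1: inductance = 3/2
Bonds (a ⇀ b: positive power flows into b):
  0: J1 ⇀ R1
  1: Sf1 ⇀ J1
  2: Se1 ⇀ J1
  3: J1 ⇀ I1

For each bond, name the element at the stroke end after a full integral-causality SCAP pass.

bond 1 |Sf1  (Sf1 fixes flow; stroke at Sf1)
bond 2 |J1  (Se1 (Se) sets effort on bond)
bond 0 |R1  (0-jn J1 has e-setter on 2)
bond 3 |I1  (common-e at J1 fixed by 2)

β0 stroke→R1
β1 stroke→Sf1
β2 stroke→J1
β3 stroke→I1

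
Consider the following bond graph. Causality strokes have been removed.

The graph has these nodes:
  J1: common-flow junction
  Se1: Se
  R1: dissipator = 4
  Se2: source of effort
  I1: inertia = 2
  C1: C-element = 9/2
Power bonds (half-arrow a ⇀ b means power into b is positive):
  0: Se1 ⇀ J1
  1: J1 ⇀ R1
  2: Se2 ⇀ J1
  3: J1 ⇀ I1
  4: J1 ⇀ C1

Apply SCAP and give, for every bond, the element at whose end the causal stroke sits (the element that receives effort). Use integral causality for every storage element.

#0 |J1
#1 |J1
#2 |J1
#3 |I1
#4 |J1

b0 stroke at J1  (source Se1 imposes e)
b2 stroke at J1  (Se2: effort source, stroke at far end)
b3 stroke at I1  (I1: I, integral causality)
b1 stroke at J1  (J1 flow already set via bond 3)
b4 stroke at J1  (J1 flow already set via bond 3)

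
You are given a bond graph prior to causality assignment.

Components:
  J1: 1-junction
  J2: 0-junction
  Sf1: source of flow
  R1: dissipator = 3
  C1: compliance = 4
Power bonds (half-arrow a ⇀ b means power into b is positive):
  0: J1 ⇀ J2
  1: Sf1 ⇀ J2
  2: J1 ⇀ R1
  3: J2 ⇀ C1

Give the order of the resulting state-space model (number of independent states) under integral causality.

1  (C1 all integral)

#1 |Sf1  (Sf1: flow source, stroke at near end)
#3 |J2  (C1 integral (e out))
#0 |J1  (J2 effort already set via bond 3)
#2 |R1  (closing 1-jn rule on J1)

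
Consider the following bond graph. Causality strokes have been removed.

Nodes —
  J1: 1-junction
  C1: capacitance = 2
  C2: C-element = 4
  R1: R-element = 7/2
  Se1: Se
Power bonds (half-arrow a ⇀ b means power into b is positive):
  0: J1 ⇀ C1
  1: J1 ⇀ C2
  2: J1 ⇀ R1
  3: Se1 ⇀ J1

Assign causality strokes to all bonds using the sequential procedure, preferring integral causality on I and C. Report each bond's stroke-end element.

bond 0 stroke→J1
bond 1 stroke→J1
bond 2 stroke→R1
bond 3 stroke→J1

β3 stroke at J1  (source Se1 imposes e)
β0 stroke at J1  (C1 outputs effort q/C1)
β1 stroke at J1  (C2: C, integral causality)
β2 stroke at R1  (J1: last free bond brings flow in)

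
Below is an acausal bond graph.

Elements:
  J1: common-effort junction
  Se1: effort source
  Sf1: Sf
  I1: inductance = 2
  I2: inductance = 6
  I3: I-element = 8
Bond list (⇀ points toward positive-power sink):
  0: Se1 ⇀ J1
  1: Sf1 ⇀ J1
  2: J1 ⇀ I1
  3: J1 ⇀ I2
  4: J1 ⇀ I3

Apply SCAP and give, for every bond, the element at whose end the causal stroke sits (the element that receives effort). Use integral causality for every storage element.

bond 0 |J1  (Se1: effort source, stroke at far end)
bond 1 |Sf1  (Sf1: flow source, stroke at near end)
bond 2 |I1  (0-jn J1 has e-setter on 0)
bond 3 |I2  (0-jn J1 has e-setter on 0)
bond 4 |I3  (common-e at J1 fixed by 0)

b0 stroke at J1
b1 stroke at Sf1
b2 stroke at I1
b3 stroke at I2
b4 stroke at I3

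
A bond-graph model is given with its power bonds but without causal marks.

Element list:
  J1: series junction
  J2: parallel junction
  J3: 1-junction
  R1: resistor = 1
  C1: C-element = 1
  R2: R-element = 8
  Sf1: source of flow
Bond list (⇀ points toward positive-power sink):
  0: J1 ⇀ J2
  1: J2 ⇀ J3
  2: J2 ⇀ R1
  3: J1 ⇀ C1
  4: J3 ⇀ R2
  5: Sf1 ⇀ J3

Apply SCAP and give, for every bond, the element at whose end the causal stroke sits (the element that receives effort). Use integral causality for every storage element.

bond 0 stroke at J2
bond 1 stroke at J3
bond 2 stroke at R1
bond 3 stroke at J1
bond 4 stroke at J3
bond 5 stroke at Sf1

bond 5 stroke at Sf1  (Sf1: flow source, stroke at near end)
bond 1 stroke at J3  (J3: bond 5 brought flow, rest push out)
bond 4 stroke at J3  (J3: bond 5 brought flow, rest push out)
bond 3 stroke at J1  (prefer integral on C1)
bond 0 stroke at J2  (only one flow-in slot at J1)
bond 2 stroke at R1  (0-jn J2 has e-setter on 0)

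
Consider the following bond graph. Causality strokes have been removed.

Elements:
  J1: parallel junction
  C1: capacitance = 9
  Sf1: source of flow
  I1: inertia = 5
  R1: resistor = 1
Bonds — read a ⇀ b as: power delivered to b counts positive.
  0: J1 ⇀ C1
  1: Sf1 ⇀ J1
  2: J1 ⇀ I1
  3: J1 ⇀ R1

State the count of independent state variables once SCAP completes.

2  (C1, I1 all integral)

#1 |Sf1  (Sf1: flow source, stroke at near end)
#0 |J1  (C1: C, integral causality)
#2 |I1  (J1: bond 0 brought effort, rest push out)
#3 |R1  (common-e at J1 fixed by 0)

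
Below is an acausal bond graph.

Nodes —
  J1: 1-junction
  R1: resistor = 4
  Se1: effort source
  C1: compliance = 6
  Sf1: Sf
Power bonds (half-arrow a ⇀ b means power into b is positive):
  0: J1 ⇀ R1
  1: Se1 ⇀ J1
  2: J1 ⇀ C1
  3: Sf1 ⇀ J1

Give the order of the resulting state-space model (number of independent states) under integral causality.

#1 stroke at J1  (Se1: effort source, stroke at far end)
#3 stroke at Sf1  (Sf1 fixes flow; stroke at Sf1)
#0 stroke at J1  (J1: bond 3 brought flow, rest push out)
#2 stroke at J1  (common-f at J1 fixed by 3)

1  (C1 all integral)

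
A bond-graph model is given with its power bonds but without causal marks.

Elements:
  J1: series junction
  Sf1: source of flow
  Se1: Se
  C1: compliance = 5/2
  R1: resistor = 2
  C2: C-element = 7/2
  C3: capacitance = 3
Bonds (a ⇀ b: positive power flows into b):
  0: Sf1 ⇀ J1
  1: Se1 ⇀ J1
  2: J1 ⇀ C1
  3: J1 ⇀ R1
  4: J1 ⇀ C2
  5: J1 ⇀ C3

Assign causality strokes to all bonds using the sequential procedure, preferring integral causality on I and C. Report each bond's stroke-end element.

β0 stroke→Sf1  (Sf1 (Sf) sets flow on bond)
β1 stroke→J1  (Se1: effort source, stroke at far end)
β2 stroke→J1  (J1: bond 0 brought flow, rest push out)
β3 stroke→J1  (J1: bond 0 brought flow, rest push out)
β4 stroke→J1  (J1 flow already set via bond 0)
β5 stroke→J1  (J1 flow already set via bond 0)

#0 stroke→Sf1
#1 stroke→J1
#2 stroke→J1
#3 stroke→J1
#4 stroke→J1
#5 stroke→J1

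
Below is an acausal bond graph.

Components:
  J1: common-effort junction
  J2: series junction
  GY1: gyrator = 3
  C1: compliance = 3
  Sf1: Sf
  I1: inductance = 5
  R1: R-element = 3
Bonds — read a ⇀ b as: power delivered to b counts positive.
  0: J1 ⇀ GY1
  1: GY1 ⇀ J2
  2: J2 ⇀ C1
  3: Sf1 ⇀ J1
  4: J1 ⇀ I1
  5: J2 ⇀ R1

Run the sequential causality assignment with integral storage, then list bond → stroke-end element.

b0 stroke at J1
b1 stroke at J2
b2 stroke at J2
b3 stroke at Sf1
b4 stroke at I1
b5 stroke at R1

β3 →Sf1  (Sf1: flow source, stroke at near end)
β2 →J2  (C1: C, integral causality)
β4 →I1  (prefer integral on I1)
β0 →J1  (only one effort-in slot at J1)
β1 →J2  (GY1 both-in/both-out from 0)
β5 →R1  (J2: last free bond brings flow in)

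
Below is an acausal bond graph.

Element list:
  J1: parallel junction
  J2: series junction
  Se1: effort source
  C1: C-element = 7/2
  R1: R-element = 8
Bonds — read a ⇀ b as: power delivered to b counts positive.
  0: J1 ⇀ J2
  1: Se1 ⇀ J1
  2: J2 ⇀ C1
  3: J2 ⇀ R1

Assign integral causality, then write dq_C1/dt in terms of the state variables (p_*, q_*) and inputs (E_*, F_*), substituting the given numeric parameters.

#1 →J1  (Se1: effort source, stroke at far end)
#0 →J2  (0-jn J1 has e-setter on 1)
#2 →J2  (C1 integral (e out))
#3 →R1  (only one flow-in slot at J2)

dq_C1/dt = E_Se1/8 - q_C1/28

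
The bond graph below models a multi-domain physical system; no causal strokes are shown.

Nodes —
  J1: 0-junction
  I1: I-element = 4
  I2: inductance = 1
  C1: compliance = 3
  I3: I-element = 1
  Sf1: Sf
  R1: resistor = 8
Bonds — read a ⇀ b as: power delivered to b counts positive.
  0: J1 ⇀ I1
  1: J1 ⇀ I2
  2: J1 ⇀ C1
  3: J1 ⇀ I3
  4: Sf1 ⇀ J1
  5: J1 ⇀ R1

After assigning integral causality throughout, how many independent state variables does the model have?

4  (C1, I1, I2, I3 all integral)

b4 stroke at Sf1  (Sf1 (Sf) sets flow on bond)
b0 stroke at I1  (I1: I, integral causality)
b1 stroke at I2  (I2 outputs flow p/I2)
b2 stroke at J1  (C1: C, integral causality)
b3 stroke at I3  (0-jn J1 has e-setter on 2)
b5 stroke at R1  (J1: bond 2 brought effort, rest push out)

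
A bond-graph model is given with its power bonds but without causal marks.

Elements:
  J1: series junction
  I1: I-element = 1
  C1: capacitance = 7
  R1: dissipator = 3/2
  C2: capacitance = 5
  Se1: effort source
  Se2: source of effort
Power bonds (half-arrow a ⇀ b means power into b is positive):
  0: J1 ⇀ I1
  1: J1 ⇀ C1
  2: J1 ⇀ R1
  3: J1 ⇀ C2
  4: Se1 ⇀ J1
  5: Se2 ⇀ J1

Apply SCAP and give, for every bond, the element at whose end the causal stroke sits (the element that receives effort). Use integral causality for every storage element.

bond 4 |J1  (Se1: effort source, stroke at far end)
bond 5 |J1  (source Se2 imposes e)
bond 0 |I1  (I1 outputs flow p/I1)
bond 1 |J1  (J1: bond 0 brought flow, rest push out)
bond 2 |J1  (J1 flow already set via bond 0)
bond 3 |J1  (common-f at J1 fixed by 0)

β0 |I1
β1 |J1
β2 |J1
β3 |J1
β4 |J1
β5 |J1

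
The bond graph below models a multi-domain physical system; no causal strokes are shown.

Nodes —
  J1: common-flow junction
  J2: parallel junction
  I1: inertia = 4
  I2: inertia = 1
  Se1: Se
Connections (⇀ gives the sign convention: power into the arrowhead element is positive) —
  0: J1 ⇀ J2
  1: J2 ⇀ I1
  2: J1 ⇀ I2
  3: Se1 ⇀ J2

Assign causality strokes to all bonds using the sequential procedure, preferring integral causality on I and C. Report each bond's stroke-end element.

β3 stroke→J2  (Se1 fixes effort; stroke away)
β0 stroke→J1  (common-e at J2 fixed by 3)
β1 stroke→I1  (common-e at J2 fixed by 3)
β2 stroke→I2  (J1: last free bond brings flow in)

β0 →J1
β1 →I1
β2 →I2
β3 →J2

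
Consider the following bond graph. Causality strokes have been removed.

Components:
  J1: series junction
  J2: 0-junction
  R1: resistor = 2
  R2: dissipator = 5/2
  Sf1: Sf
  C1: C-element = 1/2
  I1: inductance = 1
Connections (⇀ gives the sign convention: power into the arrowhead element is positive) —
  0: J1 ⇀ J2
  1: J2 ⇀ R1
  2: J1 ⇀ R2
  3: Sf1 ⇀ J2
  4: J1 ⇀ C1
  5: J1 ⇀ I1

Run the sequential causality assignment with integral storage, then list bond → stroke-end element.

bond 0 |J1
bond 1 |J2
bond 2 |J1
bond 3 |Sf1
bond 4 |J1
bond 5 |I1

β3 →Sf1  (Sf1 (Sf) sets flow on bond)
β4 →J1  (C1 outputs effort q/C1)
β5 →I1  (prefer integral on I1)
β0 →J1  (common-f at J1 fixed by 5)
β2 →J1  (J1 flow already set via bond 5)
β1 →J2  (J2 needs exactly one e-in)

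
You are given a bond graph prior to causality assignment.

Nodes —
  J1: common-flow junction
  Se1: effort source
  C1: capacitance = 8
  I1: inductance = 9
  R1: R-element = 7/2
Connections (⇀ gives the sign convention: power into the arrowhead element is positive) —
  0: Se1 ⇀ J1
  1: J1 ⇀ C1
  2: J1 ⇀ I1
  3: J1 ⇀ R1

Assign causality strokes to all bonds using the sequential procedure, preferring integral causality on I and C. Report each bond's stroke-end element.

bond 0 stroke→J1
bond 1 stroke→J1
bond 2 stroke→I1
bond 3 stroke→J1

bond 0 →J1  (Se1 fixes effort; stroke away)
bond 1 →J1  (C1 outputs effort q/C1)
bond 2 →I1  (prefer integral on I1)
bond 3 →J1  (common-f at J1 fixed by 2)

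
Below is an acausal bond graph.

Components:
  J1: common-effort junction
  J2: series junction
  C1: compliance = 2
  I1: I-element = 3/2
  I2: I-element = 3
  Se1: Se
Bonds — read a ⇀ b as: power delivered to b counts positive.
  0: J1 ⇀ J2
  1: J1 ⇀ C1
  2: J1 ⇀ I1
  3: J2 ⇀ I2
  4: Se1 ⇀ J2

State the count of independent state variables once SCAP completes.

3  (C1, I1, I2 all integral)

b4 stroke at J2  (Se1: effort source, stroke at far end)
b1 stroke at J1  (C1 outputs effort q/C1)
b0 stroke at J2  (0-jn J1 has e-setter on 1)
b2 stroke at I1  (J1: bond 1 brought effort, rest push out)
b3 stroke at I2  (J2 needs exactly one f-in)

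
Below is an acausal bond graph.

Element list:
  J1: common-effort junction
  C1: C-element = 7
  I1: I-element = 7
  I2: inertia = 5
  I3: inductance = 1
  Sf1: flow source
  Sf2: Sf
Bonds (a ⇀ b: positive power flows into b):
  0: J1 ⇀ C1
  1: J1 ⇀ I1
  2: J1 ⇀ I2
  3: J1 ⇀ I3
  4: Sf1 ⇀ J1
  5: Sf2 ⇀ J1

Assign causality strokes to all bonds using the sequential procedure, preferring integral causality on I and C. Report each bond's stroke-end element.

b0 |J1
b1 |I1
b2 |I2
b3 |I3
b4 |Sf1
b5 |Sf2

bond 4 stroke→Sf1  (source Sf1 imposes f)
bond 5 stroke→Sf2  (source Sf2 imposes f)
bond 0 stroke→J1  (C1 integral (e out))
bond 1 stroke→I1  (common-e at J1 fixed by 0)
bond 2 stroke→I2  (common-e at J1 fixed by 0)
bond 3 stroke→I3  (J1 effort already set via bond 0)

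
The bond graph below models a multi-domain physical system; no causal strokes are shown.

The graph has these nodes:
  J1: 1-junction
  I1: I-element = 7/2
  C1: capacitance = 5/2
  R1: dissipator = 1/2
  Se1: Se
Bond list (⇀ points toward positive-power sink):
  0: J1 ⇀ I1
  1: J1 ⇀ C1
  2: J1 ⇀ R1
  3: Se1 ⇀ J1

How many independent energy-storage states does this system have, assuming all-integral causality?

2  (C1, I1 all integral)

b3 |J1  (Se1: effort source, stroke at far end)
b0 |I1  (prefer integral on I1)
b1 |J1  (1-jn J1 has f-setter on 0)
b2 |J1  (1-jn J1 has f-setter on 0)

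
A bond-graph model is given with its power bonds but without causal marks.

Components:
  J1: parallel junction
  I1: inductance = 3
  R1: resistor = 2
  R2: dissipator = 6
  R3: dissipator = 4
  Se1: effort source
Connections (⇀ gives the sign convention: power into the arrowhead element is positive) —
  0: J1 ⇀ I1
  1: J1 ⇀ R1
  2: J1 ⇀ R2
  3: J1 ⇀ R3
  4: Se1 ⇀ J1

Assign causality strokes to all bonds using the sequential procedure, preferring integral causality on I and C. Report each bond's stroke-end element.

#4 →J1  (source Se1 imposes e)
#0 →I1  (0-jn J1 has e-setter on 4)
#1 →R1  (0-jn J1 has e-setter on 4)
#2 →R2  (common-e at J1 fixed by 4)
#3 →R3  (J1: bond 4 brought effort, rest push out)

β0 stroke→I1
β1 stroke→R1
β2 stroke→R2
β3 stroke→R3
β4 stroke→J1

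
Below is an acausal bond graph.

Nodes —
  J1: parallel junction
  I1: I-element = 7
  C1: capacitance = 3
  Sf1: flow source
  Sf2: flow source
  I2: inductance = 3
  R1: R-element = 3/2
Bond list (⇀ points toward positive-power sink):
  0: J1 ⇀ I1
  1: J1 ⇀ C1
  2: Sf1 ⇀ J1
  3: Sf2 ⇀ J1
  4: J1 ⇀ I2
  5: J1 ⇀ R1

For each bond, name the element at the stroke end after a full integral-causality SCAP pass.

bond 0 stroke→I1
bond 1 stroke→J1
bond 2 stroke→Sf1
bond 3 stroke→Sf2
bond 4 stroke→I2
bond 5 stroke→R1

#2 stroke→Sf1  (Sf1 fixes flow; stroke at Sf1)
#3 stroke→Sf2  (Sf2 fixes flow; stroke at Sf2)
#0 stroke→I1  (I1 outputs flow p/I1)
#1 stroke→J1  (C1 outputs effort q/C1)
#4 stroke→I2  (J1: bond 1 brought effort, rest push out)
#5 stroke→R1  (J1 effort already set via bond 1)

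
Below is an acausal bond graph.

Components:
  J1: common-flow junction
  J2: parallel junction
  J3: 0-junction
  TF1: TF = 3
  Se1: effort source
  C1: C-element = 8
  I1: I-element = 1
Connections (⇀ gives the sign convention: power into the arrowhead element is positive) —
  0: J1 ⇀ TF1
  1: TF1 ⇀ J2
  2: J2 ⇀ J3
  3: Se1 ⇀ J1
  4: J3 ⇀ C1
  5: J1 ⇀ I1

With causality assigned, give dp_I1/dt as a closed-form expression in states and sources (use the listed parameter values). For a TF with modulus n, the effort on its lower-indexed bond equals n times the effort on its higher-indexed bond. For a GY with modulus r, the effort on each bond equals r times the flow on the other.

bond 3 |J1  (Se1 (Se) sets effort on bond)
bond 4 |J3  (prefer integral on C1)
bond 2 |J2  (J3 effort already set via bond 4)
bond 1 |TF1  (0-jn J2 has e-setter on 2)
bond 0 |J1  (TF1: transformer flips bond 1)
bond 5 |I1  (J1: last free bond brings flow in)

dp_I1/dt = E_Se1 - 3*q_C1/8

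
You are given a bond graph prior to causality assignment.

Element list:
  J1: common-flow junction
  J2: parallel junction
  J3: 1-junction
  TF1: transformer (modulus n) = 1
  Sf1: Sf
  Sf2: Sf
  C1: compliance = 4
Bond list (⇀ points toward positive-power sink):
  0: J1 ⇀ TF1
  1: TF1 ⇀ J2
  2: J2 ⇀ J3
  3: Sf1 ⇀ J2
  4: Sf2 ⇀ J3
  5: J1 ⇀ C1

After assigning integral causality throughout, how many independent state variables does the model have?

β3 stroke→Sf1  (source Sf1 imposes f)
β4 stroke→Sf2  (source Sf2 imposes f)
β2 stroke→J3  (J3 flow already set via bond 4)
β1 stroke→J2  (only one effort-in slot at J2)
β0 stroke→TF1  (TF1 one-in-one-out from 1)
β5 stroke→J1  (1-jn J1 has f-setter on 0)

1  (C1 all integral)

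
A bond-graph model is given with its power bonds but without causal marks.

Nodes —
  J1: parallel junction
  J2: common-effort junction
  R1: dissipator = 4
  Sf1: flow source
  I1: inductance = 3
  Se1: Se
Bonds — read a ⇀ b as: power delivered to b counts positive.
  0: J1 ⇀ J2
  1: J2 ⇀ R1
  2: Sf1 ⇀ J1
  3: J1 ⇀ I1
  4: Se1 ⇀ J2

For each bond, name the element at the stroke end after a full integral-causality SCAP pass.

#0 →J1
#1 →R1
#2 →Sf1
#3 →I1
#4 →J2

#2 stroke at Sf1  (Sf1: flow source, stroke at near end)
#4 stroke at J2  (Se1 fixes effort; stroke away)
#0 stroke at J1  (J2 effort already set via bond 4)
#1 stroke at R1  (J2: bond 4 brought effort, rest push out)
#3 stroke at I1  (J1: bond 0 brought effort, rest push out)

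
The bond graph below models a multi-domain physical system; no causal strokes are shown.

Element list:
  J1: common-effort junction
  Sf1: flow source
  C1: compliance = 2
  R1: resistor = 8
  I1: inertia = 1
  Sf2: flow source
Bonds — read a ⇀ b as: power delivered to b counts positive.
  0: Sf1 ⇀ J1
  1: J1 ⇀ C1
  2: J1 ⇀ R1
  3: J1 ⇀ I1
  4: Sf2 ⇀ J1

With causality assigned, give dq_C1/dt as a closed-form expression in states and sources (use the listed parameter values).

bond 0 stroke at Sf1  (Sf1 (Sf) sets flow on bond)
bond 4 stroke at Sf2  (Sf2 (Sf) sets flow on bond)
bond 1 stroke at J1  (C1 integral (e out))
bond 2 stroke at R1  (J1: bond 1 brought effort, rest push out)
bond 3 stroke at I1  (common-e at J1 fixed by 1)

dq_C1/dt = F_Sf1 + F_Sf2 - p_I1 - q_C1/16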